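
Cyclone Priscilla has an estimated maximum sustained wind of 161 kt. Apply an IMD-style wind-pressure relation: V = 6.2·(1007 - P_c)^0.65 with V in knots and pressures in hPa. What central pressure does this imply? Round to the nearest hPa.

857 hPa

ΔP = (V / 6.2)^(1/0.65) = (161/6.2)^1.538.
161/6.2 = 25.968; 25.968^1.538 ≈ 149.99 hPa.
P_c = 1007 − 149.99 = 857.01 ≈ 857 hPa.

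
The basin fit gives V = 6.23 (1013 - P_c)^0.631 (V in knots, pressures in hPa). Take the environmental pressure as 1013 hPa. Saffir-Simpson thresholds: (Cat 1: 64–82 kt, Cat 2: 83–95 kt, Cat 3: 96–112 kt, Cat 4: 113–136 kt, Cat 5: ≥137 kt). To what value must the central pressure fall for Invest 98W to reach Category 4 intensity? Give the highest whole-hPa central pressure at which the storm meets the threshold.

914 hPa

Category 4 begins at V = 113 kt.
Required ΔP = (113/6.23)^(1/0.631) = 18.138^1.585 ≈ 98.76 hPa.
P_c ≤ 1013 − 98.76 = 914.24, so the highest integer P_c is 914 hPa.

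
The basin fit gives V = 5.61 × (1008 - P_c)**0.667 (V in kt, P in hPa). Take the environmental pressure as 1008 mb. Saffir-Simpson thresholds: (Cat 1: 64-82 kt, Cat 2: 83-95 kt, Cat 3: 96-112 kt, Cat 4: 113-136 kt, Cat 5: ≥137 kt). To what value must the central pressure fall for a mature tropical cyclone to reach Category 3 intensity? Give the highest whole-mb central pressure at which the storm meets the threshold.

937 mb

Category 3 begins at V = 96 kt.
Required ΔP = (96/5.61)^(1/0.667) = 17.112^1.499 ≈ 70.64 mb.
P_c ≤ 1008 − 70.64 = 937.36, so the highest integer P_c is 937 mb.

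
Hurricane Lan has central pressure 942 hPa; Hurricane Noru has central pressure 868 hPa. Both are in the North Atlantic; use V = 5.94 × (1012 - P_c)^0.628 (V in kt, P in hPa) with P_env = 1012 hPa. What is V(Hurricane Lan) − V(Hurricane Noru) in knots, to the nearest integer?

-49 kt

Hurricane Lan: ΔP = 70; V ≈ 5.94 × 70^0.628 ≈ 85.61 kt.
Hurricane Noru: ΔP = 144; V ≈ 5.94 × 144^0.628 ≈ 134.66 kt.
Difference ≈ 85.61 − 134.66 = -49.05 → -49 kt.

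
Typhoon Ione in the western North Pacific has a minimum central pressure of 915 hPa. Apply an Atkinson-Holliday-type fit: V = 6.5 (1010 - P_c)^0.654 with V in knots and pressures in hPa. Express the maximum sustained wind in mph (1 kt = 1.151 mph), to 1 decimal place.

147.0 mph

ΔP = 1010 − 915 = 95 hPa.
V ≈ 6.5 × 95^0.654 = 6.5 × 19.653 ≈ 127.745 kt.
127.745 × 1.151 ≈ 147.03 mph → 147.0 mph.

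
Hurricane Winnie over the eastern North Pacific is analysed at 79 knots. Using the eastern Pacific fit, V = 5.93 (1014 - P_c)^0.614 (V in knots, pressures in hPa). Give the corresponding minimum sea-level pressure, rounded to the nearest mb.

ΔP = (V / 5.93)^(1/0.614) = (79/5.93)^1.629.
79/5.93 = 13.322; 13.322^1.629 ≈ 67.85 mb.
P_c = 1014 − 67.85 = 946.15 ≈ 946 mb.

946 mb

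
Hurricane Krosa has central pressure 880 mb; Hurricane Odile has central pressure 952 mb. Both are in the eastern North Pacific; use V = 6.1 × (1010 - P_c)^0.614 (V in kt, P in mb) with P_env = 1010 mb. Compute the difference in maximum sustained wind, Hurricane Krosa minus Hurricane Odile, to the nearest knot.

Hurricane Krosa: ΔP = 130; V ≈ 6.1 × 130^0.614 ≈ 121.14 kt.
Hurricane Odile: ΔP = 58; V ≈ 6.1 × 58^0.614 ≈ 73.80 kt.
Difference ≈ 121.14 − 73.80 = 47.34 → 47 kt.

47 kt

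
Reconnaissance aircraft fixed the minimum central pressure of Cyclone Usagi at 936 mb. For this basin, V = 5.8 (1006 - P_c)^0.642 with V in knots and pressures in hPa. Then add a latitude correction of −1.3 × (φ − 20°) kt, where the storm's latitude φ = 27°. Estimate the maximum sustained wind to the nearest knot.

80 kt

ΔP = 1006 − 936 = 70 mb.
70^0.642 ≈ 15.295.
V ≈ 5.8 × 15.295 ≈ 88.7 kt.
Latitude correction: −1.3 × (27 − 20) = -9.1 kt.
Corrected V ≈ 79.6 kt → 80 kt.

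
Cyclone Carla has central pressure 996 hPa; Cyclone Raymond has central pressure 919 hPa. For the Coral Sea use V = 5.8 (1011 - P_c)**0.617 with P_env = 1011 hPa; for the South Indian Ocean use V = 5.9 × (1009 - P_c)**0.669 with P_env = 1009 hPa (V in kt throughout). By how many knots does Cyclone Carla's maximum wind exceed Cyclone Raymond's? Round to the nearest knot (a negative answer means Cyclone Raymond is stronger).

Cyclone Carla: ΔP = 15; V ≈ 5.8 × 15^0.617 ≈ 30.84 kt.
Cyclone Raymond: ΔP = 90; V ≈ 5.9 × 90^0.669 ≈ 119.74 kt.
Difference ≈ 30.84 − 119.74 = -88.90 → -89 kt.

-89 kt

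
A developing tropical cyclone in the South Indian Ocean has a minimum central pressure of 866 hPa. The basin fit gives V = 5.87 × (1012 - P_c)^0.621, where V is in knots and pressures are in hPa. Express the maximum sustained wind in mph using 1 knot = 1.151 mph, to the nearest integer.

149 mph

ΔP = 1012 − 866 = 146 hPa.
V ≈ 5.87 × 146^0.621 = 5.87 × 22.083 ≈ 129.629 kt.
129.629 × 1.151 ≈ 149.20 mph → 149 mph.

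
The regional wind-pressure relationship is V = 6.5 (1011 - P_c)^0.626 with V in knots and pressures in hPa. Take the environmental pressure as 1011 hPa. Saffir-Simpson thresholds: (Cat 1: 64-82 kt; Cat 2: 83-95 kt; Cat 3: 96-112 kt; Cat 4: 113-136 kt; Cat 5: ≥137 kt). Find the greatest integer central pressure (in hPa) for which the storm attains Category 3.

Category 3 begins at V = 96 kt.
Required ΔP = (96/6.5)^(1/0.626) = 14.769^1.597 ≈ 73.79 hPa.
P_c ≤ 1011 − 73.79 = 937.21, so the highest integer P_c is 937 hPa.

937 hPa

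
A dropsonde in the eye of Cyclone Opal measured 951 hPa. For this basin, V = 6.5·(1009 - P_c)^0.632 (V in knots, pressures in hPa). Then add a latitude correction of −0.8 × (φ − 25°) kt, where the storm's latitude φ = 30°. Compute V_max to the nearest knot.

ΔP = 1009 − 951 = 58 hPa.
58^0.632 ≈ 13.016.
V ≈ 6.5 × 13.016 ≈ 84.6 kt.
Latitude correction: −0.8 × (30 − 25) = -4 kt.
Corrected V ≈ 80.6 kt → 81 kt.

81 kt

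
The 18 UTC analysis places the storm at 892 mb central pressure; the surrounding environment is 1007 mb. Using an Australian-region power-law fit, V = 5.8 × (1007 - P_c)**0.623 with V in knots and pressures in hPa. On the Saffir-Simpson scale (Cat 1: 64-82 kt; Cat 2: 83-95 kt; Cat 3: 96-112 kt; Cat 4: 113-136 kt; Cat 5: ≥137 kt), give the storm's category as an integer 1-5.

ΔP = 1007 − 892 = 115 mb.
V ≈ 5.8 × 115^0.623 = 5.8 × 19.22 ≈ 111 kt.
111 kt falls in the Category 3 band.

3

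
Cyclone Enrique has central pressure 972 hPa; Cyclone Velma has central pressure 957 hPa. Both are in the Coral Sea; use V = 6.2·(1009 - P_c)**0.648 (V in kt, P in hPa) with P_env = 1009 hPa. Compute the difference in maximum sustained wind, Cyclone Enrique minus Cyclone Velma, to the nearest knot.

Cyclone Enrique: ΔP = 37; V ≈ 6.2 × 37^0.648 ≈ 64.36 kt.
Cyclone Velma: ΔP = 52; V ≈ 6.2 × 52^0.648 ≈ 80.23 kt.
Difference ≈ 64.36 − 80.23 = -15.87 → -16 kt.

-16 kt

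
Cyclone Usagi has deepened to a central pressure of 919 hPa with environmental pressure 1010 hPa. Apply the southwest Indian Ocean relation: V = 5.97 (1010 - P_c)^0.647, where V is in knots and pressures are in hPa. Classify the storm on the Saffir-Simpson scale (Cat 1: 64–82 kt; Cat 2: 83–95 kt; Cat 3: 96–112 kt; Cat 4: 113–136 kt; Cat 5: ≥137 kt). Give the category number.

ΔP = 1010 − 919 = 91 hPa.
V ≈ 5.97 × 91^0.647 = 5.97 × 18.51 ≈ 111 kt.
111 kt falls in the Category 3 band.

3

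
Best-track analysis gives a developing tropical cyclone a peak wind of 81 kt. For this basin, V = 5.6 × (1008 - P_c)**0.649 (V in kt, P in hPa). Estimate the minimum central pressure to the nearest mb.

ΔP = (V / 5.6)^(1/0.649) = (81/5.6)^1.541.
81/5.6 = 14.464; 14.464^1.541 ≈ 61.35 mb.
P_c = 1008 − 61.35 = 946.65 ≈ 947 mb.

947 mb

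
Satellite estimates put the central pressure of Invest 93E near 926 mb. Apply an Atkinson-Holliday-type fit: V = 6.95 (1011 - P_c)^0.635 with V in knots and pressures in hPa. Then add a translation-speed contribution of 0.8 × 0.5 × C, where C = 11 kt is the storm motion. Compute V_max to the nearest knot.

ΔP = 1011 − 926 = 85 mb.
85^0.635 ≈ 16.795.
V ≈ 6.95 × 16.795 ≈ 116.7 kt.
Translation term: 0.8 × 0.5 × 11 = 4.4 kt.
Corrected V ≈ 121.1 kt → 121 kt.

121 kt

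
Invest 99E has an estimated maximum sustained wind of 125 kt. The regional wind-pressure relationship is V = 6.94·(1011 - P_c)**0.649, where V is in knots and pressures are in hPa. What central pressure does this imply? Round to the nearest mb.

925 mb

ΔP = (V / 6.94)^(1/0.649) = (125/6.94)^1.541.
125/6.94 = 18.012; 18.012^1.541 ≈ 86.02 mb.
P_c = 1011 − 86.02 = 924.98 ≈ 925 mb.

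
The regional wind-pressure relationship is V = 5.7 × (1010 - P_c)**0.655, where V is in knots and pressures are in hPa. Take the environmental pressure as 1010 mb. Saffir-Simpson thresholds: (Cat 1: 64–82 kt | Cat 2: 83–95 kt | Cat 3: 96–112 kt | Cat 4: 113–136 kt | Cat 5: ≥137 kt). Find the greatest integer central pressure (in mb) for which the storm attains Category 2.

950 mb

Category 2 begins at V = 83 kt.
Required ΔP = (83/5.7)^(1/0.655) = 14.561^1.527 ≈ 59.69 mb.
P_c ≤ 1010 − 59.69 = 950.31, so the highest integer P_c is 950 mb.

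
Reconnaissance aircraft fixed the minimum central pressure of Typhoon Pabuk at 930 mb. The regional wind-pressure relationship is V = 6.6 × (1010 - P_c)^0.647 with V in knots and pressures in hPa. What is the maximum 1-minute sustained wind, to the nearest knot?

ΔP = 1010 − 930 = 80 mb.
80^0.647 ≈ 17.033.
V ≈ 6.6 × 17.033 ≈ 112.4 kt.

112 kt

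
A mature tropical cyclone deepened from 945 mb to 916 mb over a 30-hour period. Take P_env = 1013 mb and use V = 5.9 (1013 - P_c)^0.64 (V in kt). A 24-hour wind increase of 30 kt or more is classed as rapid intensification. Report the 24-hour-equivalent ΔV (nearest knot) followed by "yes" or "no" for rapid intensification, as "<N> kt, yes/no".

18 kt, no

V₁: ΔP = 68, V ≈ 5.9 × 68^0.64 ≈ 87.83 kt.
V₂: ΔP = 97, V ≈ 5.9 × 97^0.64 ≈ 110.25 kt.
ΔV over 30 h = 22.42 kt → 24 h equivalent = 22.42 × 24/30 ≈ 17.94 kt.
18 kt < 30 kt ⇒ not rapid intensification.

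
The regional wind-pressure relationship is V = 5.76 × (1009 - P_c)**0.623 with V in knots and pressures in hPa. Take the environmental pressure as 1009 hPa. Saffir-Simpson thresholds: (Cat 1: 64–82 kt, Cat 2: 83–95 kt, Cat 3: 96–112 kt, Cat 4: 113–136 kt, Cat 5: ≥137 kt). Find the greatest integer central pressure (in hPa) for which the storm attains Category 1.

961 hPa

Category 1 begins at V = 64 kt.
Required ΔP = (64/5.76)^(1/0.623) = 11.111^1.605 ≈ 47.71 hPa.
P_c ≤ 1009 − 47.71 = 961.29, so the highest integer P_c is 961 hPa.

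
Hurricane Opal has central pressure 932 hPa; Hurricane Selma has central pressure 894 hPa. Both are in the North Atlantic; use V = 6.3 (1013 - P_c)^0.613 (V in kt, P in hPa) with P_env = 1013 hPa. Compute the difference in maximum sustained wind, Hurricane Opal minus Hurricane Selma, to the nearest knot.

-25 kt

Hurricane Opal: ΔP = 81; V ≈ 6.3 × 81^0.613 ≈ 93.16 kt.
Hurricane Selma: ΔP = 119; V ≈ 6.3 × 119^0.613 ≈ 117.94 kt.
Difference ≈ 93.16 − 117.94 = -24.78 → -25 kt.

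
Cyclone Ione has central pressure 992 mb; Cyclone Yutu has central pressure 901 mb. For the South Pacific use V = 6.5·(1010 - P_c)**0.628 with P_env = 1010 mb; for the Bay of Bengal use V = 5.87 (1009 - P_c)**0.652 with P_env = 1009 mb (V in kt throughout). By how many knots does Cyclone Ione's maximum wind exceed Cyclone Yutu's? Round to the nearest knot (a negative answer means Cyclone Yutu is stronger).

Cyclone Ione: ΔP = 18; V ≈ 6.5 × 18^0.628 ≈ 39.92 kt.
Cyclone Yutu: ΔP = 108; V ≈ 5.87 × 108^0.652 ≈ 124.29 kt.
Difference ≈ 39.92 − 124.29 = -84.37 → -84 kt.

-84 kt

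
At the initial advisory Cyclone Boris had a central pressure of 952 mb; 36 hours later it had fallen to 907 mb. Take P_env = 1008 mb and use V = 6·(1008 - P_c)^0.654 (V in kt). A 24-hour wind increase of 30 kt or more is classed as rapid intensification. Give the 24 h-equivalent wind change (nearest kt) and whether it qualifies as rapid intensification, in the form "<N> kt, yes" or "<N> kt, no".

V₁: ΔP = 56, V ≈ 6 × 56^0.654 ≈ 83.46 kt.
V₂: ΔP = 101, V ≈ 6 × 101^0.654 ≈ 122.74 kt.
ΔV over 36 h = 39.28 kt → 24 h equivalent = 39.28 × 24/36 ≈ 26.19 kt.
26 kt < 30 kt ⇒ not rapid intensification.

26 kt, no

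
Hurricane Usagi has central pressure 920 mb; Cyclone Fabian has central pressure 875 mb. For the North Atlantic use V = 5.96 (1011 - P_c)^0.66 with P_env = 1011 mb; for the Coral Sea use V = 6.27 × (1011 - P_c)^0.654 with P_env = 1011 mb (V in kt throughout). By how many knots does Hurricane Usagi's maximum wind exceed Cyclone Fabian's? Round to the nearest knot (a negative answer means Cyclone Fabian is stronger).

-39 kt

Hurricane Usagi: ΔP = 91; V ≈ 5.96 × 91^0.66 ≈ 117.01 kt.
Cyclone Fabian: ΔP = 136; V ≈ 6.27 × 136^0.654 ≈ 155.81 kt.
Difference ≈ 117.01 − 155.81 = -38.80 → -39 kt.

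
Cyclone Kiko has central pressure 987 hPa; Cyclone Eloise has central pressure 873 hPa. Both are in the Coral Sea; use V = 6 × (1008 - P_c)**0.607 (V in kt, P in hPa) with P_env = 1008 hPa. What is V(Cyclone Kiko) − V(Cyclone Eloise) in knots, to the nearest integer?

Cyclone Kiko: ΔP = 21; V ≈ 6 × 21^0.607 ≈ 38.08 kt.
Cyclone Eloise: ΔP = 135; V ≈ 6 × 135^0.607 ≈ 117.83 kt.
Difference ≈ 38.08 − 117.83 = -79.75 → -80 kt.

-80 kt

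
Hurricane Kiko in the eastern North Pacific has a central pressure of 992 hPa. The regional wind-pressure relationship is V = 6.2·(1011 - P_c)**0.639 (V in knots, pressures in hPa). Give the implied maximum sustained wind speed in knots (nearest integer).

ΔP = 1011 − 992 = 19 hPa.
19^0.639 ≈ 6.563.
V ≈ 6.2 × 6.563 ≈ 40.7 kt.

41 kt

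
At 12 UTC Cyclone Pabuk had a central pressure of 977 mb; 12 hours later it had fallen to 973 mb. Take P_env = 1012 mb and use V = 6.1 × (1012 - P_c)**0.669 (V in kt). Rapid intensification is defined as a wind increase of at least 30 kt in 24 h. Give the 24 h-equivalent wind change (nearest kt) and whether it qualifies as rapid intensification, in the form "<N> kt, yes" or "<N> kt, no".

V₁: ΔP = 35, V ≈ 6.1 × 35^0.669 ≈ 65.81 kt.
V₂: ΔP = 39, V ≈ 6.1 × 39^0.669 ≈ 70.75 kt.
ΔV over 12 h = 4.94 kt → 24 h equivalent = 4.94 × 24/12 ≈ 9.88 kt.
10 kt < 30 kt ⇒ not rapid intensification.

10 kt, no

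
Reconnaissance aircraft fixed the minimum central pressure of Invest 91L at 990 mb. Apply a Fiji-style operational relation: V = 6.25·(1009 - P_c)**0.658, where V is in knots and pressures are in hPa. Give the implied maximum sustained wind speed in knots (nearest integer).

43 kt

ΔP = 1009 − 990 = 19 mb.
19^0.658 ≈ 6.941.
V ≈ 6.25 × 6.941 ≈ 43.4 kt.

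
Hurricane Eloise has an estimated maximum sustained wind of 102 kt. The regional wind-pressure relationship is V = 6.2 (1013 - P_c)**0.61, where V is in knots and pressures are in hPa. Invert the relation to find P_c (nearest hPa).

914 hPa

ΔP = (V / 6.2)^(1/0.61) = (102/6.2)^1.639.
102/6.2 = 16.452; 16.452^1.639 ≈ 98.58 hPa.
P_c = 1013 − 98.58 = 914.42 ≈ 914 hPa.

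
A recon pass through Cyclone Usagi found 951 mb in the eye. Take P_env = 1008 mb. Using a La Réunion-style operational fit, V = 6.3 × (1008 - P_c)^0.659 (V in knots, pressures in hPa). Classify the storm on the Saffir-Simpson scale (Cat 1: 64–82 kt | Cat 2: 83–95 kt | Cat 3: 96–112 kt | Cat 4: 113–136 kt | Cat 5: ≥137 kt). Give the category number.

2

ΔP = 1008 − 951 = 57 mb.
V ≈ 6.3 × 57^0.659 = 6.3 × 14.36 ≈ 90 kt.
90 kt falls in the Category 2 band.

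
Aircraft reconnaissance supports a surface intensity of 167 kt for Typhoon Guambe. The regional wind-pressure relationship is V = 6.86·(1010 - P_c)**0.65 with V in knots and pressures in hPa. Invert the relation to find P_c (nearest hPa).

874 hPa

ΔP = (V / 6.86)^(1/0.65) = (167/6.86)^1.538.
167/6.86 = 24.344; 24.344^1.538 ≈ 135.80 hPa.
P_c = 1010 − 135.80 = 874.20 ≈ 874 hPa.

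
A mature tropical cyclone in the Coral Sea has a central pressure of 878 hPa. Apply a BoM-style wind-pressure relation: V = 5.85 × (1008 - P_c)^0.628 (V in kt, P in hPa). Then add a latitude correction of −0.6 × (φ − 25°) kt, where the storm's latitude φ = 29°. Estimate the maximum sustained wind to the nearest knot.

ΔP = 1008 − 878 = 130 hPa.
130^0.628 ≈ 21.260.
V ≈ 5.85 × 21.260 ≈ 124.4 kt.
Latitude correction: −0.6 × (29 − 25) = -2.4 kt.
Corrected V ≈ 122 kt → 122 kt.

122 kt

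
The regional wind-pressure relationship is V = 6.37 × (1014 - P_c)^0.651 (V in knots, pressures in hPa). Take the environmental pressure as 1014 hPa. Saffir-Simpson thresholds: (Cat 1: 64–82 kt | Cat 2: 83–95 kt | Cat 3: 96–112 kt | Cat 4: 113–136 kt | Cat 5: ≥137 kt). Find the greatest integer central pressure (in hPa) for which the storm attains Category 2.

Category 2 begins at V = 83 kt.
Required ΔP = (83/6.37)^(1/0.651) = 13.030^1.536 ≈ 51.60 hPa.
P_c ≤ 1014 − 51.60 = 962.40, so the highest integer P_c is 962 hPa.

962 hPa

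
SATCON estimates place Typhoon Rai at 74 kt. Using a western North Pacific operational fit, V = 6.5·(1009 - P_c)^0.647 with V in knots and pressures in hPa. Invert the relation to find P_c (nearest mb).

ΔP = (V / 6.5)^(1/0.647) = (74/6.5)^1.546.
74/6.5 = 11.385; 11.385^1.546 ≈ 42.92 mb.
P_c = 1009 − 42.92 = 966.08 ≈ 966 mb.

966 mb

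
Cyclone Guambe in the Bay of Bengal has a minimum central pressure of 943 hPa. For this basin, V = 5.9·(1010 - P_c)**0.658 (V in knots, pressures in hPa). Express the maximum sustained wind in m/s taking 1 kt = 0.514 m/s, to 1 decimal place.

ΔP = 1010 − 943 = 67 hPa.
V ≈ 5.9 × 67^0.658 = 5.9 × 15.906 ≈ 93.845 kt.
93.845 × 0.514 ≈ 48.24 m/s → 48.2 m/s.

48.2 m/s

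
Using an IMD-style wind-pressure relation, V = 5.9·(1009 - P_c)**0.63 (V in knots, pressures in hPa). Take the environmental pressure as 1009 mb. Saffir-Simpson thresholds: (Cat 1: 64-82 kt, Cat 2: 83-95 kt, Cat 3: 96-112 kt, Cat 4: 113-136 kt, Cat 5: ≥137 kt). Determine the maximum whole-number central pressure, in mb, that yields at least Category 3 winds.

Category 3 begins at V = 96 kt.
Required ΔP = (96/5.9)^(1/0.63) = 16.271^1.587 ≈ 83.73 mb.
P_c ≤ 1009 − 83.73 = 925.27, so the highest integer P_c is 925 mb.

925 mb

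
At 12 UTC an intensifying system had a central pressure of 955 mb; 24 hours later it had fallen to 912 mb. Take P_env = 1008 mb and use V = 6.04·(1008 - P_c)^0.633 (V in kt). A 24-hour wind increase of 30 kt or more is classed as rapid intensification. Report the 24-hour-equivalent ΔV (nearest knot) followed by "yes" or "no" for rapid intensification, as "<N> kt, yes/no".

V₁: ΔP = 53, V ≈ 6.04 × 53^0.633 ≈ 74.56 kt.
V₂: ΔP = 96, V ≈ 6.04 × 96^0.633 ≈ 108.60 kt.
ΔV over 24 h = 34.04 kt → 24 h equivalent = 34.04 × 24/24 ≈ 34.04 kt.
34 kt ≥ 30 kt ⇒ rapid intensification.

34 kt, yes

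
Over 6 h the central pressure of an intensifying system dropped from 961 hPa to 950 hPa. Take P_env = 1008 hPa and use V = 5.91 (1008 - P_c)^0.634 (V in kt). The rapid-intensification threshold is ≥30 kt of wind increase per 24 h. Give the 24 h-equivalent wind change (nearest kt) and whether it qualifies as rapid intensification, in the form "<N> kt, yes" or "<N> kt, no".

39 kt, yes

V₁: ΔP = 47, V ≈ 5.91 × 47^0.634 ≈ 67.87 kt.
V₂: ΔP = 58, V ≈ 5.91 × 58^0.634 ≈ 77.55 kt.
ΔV over 6 h = 9.68 kt → 24 h equivalent = 9.68 × 24/6 ≈ 38.72 kt.
39 kt ≥ 30 kt ⇒ rapid intensification.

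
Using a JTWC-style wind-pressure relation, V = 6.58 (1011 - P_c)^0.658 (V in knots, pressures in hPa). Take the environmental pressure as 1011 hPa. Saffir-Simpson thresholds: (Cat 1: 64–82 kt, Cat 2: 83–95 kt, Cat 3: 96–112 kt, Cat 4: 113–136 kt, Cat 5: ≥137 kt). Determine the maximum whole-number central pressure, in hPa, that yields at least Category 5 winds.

910 hPa

Category 5 begins at V = 137 kt.
Required ΔP = (137/6.58)^(1/0.658) = 20.821^1.520 ≈ 100.88 hPa.
P_c ≤ 1011 − 100.88 = 910.12, so the highest integer P_c is 910 hPa.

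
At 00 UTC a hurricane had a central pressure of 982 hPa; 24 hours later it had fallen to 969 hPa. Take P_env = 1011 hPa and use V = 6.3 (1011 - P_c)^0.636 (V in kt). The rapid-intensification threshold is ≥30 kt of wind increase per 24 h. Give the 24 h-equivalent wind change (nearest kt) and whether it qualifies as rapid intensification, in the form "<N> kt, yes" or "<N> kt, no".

V₁: ΔP = 29, V ≈ 6.3 × 29^0.636 ≈ 53.63 kt.
V₂: ΔP = 42, V ≈ 6.3 × 42^0.636 ≈ 67.88 kt.
ΔV over 24 h = 14.25 kt → 24 h equivalent = 14.25 × 24/24 ≈ 14.25 kt.
14 kt < 30 kt ⇒ not rapid intensification.

14 kt, no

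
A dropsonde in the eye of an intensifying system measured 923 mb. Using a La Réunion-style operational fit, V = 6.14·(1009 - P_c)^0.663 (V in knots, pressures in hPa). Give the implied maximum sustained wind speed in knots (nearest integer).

118 kt

ΔP = 1009 − 923 = 86 mb.
86^0.663 ≈ 19.168.
V ≈ 6.14 × 19.168 ≈ 117.7 kt.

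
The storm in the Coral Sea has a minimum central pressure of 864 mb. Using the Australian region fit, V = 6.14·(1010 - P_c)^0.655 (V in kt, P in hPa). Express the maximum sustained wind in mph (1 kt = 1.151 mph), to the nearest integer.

ΔP = 1010 − 864 = 146 mb.
V ≈ 6.14 × 146^0.655 = 6.14 × 26.161 ≈ 160.627 kt.
160.627 × 1.151 ≈ 184.88 mph → 185 mph.

185 mph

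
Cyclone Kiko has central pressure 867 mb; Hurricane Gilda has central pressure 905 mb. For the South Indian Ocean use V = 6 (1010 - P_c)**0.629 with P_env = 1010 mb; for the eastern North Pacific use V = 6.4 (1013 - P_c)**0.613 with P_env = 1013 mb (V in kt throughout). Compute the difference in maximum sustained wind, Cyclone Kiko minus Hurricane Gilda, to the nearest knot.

23 kt

Cyclone Kiko: ΔP = 143; V ≈ 6 × 143^0.629 ≈ 136.10 kt.
Hurricane Gilda: ΔP = 108; V ≈ 6.4 × 108^0.613 ≈ 112.89 kt.
Difference ≈ 136.10 − 112.89 = 23.21 → 23 kt.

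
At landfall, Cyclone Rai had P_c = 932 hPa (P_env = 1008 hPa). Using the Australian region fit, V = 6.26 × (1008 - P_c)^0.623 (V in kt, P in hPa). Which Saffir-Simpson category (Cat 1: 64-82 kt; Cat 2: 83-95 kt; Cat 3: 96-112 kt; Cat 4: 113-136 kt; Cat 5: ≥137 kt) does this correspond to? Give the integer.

ΔP = 1008 − 932 = 76 hPa.
V ≈ 6.26 × 76^0.623 = 6.26 × 14.85 ≈ 93 kt.
93 kt falls in the Category 2 band.

2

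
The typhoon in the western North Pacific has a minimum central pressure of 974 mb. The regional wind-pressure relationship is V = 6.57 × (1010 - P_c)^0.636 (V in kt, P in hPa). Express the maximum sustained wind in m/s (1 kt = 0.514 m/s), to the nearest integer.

ΔP = 1010 − 974 = 36 mb.
V ≈ 6.57 × 36^0.636 = 6.57 × 9.768 ≈ 64.176 kt.
64.176 × 0.514 ≈ 32.99 m/s → 33 m/s.

33 m/s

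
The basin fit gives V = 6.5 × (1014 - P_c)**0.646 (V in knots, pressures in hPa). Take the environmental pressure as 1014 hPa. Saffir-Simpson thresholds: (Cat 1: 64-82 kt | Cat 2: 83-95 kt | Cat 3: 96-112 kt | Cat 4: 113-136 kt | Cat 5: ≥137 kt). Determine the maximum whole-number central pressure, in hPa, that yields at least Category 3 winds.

Category 3 begins at V = 96 kt.
Required ΔP = (96/6.5)^(1/0.646) = 14.769^1.548 ≈ 64.59 hPa.
P_c ≤ 1014 − 64.59 = 949.41, so the highest integer P_c is 949 hPa.

949 hPa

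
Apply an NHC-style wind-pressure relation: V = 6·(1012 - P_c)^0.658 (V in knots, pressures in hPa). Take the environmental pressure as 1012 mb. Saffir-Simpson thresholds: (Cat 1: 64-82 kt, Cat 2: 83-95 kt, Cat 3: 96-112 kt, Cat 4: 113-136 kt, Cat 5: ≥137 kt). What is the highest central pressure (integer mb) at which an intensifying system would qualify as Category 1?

Category 1 begins at V = 64 kt.
Required ΔP = (64/6)^(1/0.658) = 10.667^1.520 ≈ 36.51 mb.
P_c ≤ 1012 − 36.51 = 975.49, so the highest integer P_c is 975 mb.

975 mb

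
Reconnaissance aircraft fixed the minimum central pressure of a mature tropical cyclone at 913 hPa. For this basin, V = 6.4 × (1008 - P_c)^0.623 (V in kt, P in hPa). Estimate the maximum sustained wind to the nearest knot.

ΔP = 1008 − 913 = 95 hPa.
95^0.623 ≈ 17.066.
V ≈ 6.4 × 17.066 ≈ 109.2 kt.

109 kt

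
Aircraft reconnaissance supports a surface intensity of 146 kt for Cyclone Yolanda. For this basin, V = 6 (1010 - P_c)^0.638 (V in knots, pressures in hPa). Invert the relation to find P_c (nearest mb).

861 mb

ΔP = (V / 6)^(1/0.638) = (146/6)^1.567.
146/6 = 24.333; 24.333^1.567 ≈ 148.84 mb.
P_c = 1010 − 148.84 = 861.16 ≈ 861 mb.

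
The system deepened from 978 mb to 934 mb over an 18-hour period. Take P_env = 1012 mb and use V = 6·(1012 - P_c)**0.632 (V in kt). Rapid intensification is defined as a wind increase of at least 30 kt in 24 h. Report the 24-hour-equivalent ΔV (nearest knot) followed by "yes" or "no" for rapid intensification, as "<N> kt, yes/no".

V₁: ΔP = 34, V ≈ 6 × 34^0.632 ≈ 55.72 kt.
V₂: ΔP = 78, V ≈ 6 × 78^0.632 ≈ 94.18 kt.
ΔV over 18 h = 38.46 kt → 24 h equivalent = 38.46 × 24/18 ≈ 51.28 kt.
51 kt ≥ 30 kt ⇒ rapid intensification.

51 kt, yes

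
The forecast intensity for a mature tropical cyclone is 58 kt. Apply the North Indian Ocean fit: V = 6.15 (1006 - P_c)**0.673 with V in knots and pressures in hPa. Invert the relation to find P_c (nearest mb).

978 mb

ΔP = (V / 6.15)^(1/0.673) = (58/6.15)^1.486.
58/6.15 = 9.431; 9.431^1.486 ≈ 28.06 mb.
P_c = 1006 − 28.06 = 977.94 ≈ 978 mb.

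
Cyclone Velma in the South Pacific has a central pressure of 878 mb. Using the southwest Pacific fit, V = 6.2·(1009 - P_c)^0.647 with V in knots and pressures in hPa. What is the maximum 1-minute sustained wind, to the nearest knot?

ΔP = 1009 − 878 = 131 mb.
131^0.647 ≈ 23.436.
V ≈ 6.2 × 23.436 ≈ 145.3 kt.

145 kt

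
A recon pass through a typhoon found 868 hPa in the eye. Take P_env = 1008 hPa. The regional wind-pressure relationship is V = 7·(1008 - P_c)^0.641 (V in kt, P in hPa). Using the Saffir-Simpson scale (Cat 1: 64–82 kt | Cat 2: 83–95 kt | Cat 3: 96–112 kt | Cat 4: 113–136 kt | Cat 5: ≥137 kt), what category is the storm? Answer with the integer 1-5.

5

ΔP = 1008 − 868 = 140 hPa.
V ≈ 7 × 140^0.641 = 7 × 23.75 ≈ 166 kt.
166 kt falls in the Category 5 band.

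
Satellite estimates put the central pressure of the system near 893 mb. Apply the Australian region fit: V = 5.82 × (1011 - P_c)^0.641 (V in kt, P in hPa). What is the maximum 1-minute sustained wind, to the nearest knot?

124 kt

ΔP = 1011 − 893 = 118 mb.
118^0.641 ≈ 21.285.
V ≈ 5.82 × 21.285 ≈ 123.9 kt.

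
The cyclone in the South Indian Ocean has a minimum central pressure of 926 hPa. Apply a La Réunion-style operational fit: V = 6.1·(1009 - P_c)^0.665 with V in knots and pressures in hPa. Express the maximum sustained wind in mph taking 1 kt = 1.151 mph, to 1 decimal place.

ΔP = 1009 − 926 = 83 hPa.
V ≈ 6.1 × 83^0.665 = 6.1 × 18.888 ≈ 115.217 kt.
115.217 × 1.151 ≈ 132.61 mph → 132.6 mph.

132.6 mph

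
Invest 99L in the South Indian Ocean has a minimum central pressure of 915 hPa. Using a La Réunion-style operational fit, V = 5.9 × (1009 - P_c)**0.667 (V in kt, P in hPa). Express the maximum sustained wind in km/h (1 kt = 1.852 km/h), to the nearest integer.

226 km/h

ΔP = 1009 − 915 = 94 hPa.
V ≈ 5.9 × 94^0.667 = 5.9 × 20.705 ≈ 122.160 kt.
122.160 × 1.852 ≈ 226.24 km/h → 226 km/h.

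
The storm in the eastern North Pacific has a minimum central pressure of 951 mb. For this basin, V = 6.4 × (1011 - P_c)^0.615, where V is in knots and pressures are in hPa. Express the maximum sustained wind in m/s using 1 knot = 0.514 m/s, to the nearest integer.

ΔP = 1011 − 951 = 60 mb.
V ≈ 6.4 × 60^0.615 = 6.4 × 12.404 ≈ 79.386 kt.
79.386 × 0.514 ≈ 40.80 m/s → 41 m/s.

41 m/s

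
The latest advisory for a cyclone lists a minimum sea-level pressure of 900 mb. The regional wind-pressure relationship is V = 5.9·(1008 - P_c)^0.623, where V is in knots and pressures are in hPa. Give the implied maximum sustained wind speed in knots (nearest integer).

ΔP = 1008 − 900 = 108 mb.
108^0.623 ≈ 18.485.
V ≈ 5.9 × 18.485 ≈ 109.1 kt.

109 kt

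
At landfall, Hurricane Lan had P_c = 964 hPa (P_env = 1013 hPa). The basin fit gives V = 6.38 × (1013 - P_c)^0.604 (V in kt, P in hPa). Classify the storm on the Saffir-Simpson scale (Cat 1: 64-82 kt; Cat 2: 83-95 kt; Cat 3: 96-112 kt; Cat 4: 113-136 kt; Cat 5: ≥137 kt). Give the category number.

ΔP = 1013 − 964 = 49 hPa.
V ≈ 6.38 × 49^0.604 = 6.38 × 10.49 ≈ 67 kt.
67 kt falls in the Category 1 band.

1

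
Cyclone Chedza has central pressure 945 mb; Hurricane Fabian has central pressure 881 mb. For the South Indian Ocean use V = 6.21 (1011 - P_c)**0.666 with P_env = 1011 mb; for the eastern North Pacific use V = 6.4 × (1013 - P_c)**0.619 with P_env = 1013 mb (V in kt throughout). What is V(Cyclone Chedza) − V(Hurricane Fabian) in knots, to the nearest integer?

Cyclone Chedza: ΔP = 66; V ≈ 6.21 × 66^0.666 ≈ 101.14 kt.
Hurricane Fabian: ΔP = 132; V ≈ 6.4 × 132^0.619 ≈ 131.47 kt.
Difference ≈ 101.14 − 131.47 = -30.33 → -30 kt.

-30 kt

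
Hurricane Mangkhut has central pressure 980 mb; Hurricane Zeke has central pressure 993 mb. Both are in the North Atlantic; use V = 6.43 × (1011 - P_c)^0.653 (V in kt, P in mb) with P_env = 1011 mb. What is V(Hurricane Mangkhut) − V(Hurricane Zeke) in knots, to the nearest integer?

Hurricane Mangkhut: ΔP = 31; V ≈ 6.43 × 31^0.653 ≈ 60.54 kt.
Hurricane Zeke: ΔP = 18; V ≈ 6.43 × 18^0.653 ≈ 42.45 kt.
Difference ≈ 60.54 − 42.45 = 18.09 → 18 kt.

18 kt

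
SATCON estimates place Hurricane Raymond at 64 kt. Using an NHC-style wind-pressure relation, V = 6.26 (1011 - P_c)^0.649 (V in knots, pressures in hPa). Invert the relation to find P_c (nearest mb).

ΔP = (V / 6.26)^(1/0.649) = (64/6.26)^1.541.
64/6.26 = 10.224; 10.224^1.541 ≈ 35.94 mb.
P_c = 1011 − 35.94 = 975.06 ≈ 975 mb.

975 mb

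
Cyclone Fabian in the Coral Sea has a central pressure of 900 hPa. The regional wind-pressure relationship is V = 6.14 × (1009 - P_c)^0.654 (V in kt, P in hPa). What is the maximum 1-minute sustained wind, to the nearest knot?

ΔP = 1009 − 900 = 109 hPa.
109^0.654 ≈ 21.502.
V ≈ 6.14 × 21.502 ≈ 132.0 kt.

132 kt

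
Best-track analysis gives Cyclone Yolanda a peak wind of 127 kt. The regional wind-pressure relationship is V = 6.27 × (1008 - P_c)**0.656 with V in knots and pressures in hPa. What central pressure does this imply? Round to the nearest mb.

ΔP = (V / 6.27)^(1/0.656) = (127/6.27)^1.524.
127/6.27 = 20.255; 20.255^1.524 ≈ 98.10 mb.
P_c = 1008 − 98.10 = 909.90 ≈ 910 mb.

910 mb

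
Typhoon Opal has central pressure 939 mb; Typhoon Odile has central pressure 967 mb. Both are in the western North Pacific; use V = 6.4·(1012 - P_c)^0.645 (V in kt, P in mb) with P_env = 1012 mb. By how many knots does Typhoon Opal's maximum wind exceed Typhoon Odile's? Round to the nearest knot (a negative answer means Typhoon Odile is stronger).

27 kt

Typhoon Opal: ΔP = 73; V ≈ 6.4 × 73^0.645 ≈ 101.86 kt.
Typhoon Odile: ΔP = 45; V ≈ 6.4 × 45^0.645 ≈ 74.56 kt.
Difference ≈ 101.86 − 74.56 = 27.30 → 27 kt.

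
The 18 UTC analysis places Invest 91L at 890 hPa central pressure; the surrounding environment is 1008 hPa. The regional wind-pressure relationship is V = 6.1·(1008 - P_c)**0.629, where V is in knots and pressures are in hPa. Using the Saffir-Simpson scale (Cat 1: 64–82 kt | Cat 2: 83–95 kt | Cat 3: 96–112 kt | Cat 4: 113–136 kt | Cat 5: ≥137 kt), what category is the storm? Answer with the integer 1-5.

4

ΔP = 1008 − 890 = 118 hPa.
V ≈ 6.1 × 118^0.629 = 6.1 × 20.10 ≈ 123 kt.
123 kt falls in the Category 4 band.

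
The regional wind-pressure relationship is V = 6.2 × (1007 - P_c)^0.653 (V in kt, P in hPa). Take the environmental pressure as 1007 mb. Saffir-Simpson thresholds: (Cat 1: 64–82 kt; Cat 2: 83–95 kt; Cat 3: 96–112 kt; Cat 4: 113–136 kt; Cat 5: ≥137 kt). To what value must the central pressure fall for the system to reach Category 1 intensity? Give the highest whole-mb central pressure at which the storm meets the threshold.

971 mb

Category 1 begins at V = 64 kt.
Required ΔP = (64/6.2)^(1/0.653) = 10.323^1.531 ≈ 35.69 mb.
P_c ≤ 1007 − 35.69 = 971.31, so the highest integer P_c is 971 mb.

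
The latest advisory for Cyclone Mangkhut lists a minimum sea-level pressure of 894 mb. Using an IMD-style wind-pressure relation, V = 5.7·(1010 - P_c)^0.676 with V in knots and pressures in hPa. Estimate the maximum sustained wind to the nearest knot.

ΔP = 1010 − 894 = 116 mb.
116^0.676 ≈ 24.864.
V ≈ 5.7 × 24.864 ≈ 141.7 kt.

142 kt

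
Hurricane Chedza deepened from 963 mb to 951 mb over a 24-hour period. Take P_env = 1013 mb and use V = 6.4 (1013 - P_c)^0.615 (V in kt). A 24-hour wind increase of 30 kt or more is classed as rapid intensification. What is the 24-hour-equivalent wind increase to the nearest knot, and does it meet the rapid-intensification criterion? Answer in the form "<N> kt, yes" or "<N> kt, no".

V₁: ΔP = 50, V ≈ 6.4 × 50^0.615 ≈ 70.97 kt.
V₂: ΔP = 62, V ≈ 6.4 × 62^0.615 ≈ 81.00 kt.
ΔV over 24 h = 10.03 kt → 24 h equivalent = 10.03 × 24/24 ≈ 10.03 kt.
10 kt < 30 kt ⇒ not rapid intensification.

10 kt, no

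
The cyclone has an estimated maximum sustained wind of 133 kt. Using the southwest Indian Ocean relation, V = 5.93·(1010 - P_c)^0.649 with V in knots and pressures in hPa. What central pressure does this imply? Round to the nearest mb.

889 mb

ΔP = (V / 5.93)^(1/0.649) = (133/5.93)^1.541.
133/5.93 = 22.428; 22.428^1.541 ≈ 120.60 mb.
P_c = 1010 − 120.60 = 889.40 ≈ 889 mb.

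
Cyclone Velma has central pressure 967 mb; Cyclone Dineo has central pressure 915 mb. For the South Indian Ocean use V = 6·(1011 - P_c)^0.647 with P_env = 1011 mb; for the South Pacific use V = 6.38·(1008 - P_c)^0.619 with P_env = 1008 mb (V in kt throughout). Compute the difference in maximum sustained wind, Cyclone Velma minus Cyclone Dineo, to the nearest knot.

Cyclone Velma: ΔP = 44; V ≈ 6 × 44^0.647 ≈ 69.42 kt.
Cyclone Dineo: ΔP = 93; V ≈ 6.38 × 93^0.619 ≈ 105.51 kt.
Difference ≈ 69.42 − 105.51 = -36.09 → -36 kt.

-36 kt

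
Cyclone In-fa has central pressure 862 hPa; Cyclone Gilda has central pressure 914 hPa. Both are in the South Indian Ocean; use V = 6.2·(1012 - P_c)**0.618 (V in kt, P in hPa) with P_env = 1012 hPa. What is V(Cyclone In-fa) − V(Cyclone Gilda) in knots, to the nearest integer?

Cyclone In-fa: ΔP = 150; V ≈ 6.2 × 150^0.618 ≈ 137.16 kt.
Cyclone Gilda: ΔP = 98; V ≈ 6.2 × 98^0.618 ≈ 105.43 kt.
Difference ≈ 137.16 − 105.43 = 31.73 → 32 kt.

32 kt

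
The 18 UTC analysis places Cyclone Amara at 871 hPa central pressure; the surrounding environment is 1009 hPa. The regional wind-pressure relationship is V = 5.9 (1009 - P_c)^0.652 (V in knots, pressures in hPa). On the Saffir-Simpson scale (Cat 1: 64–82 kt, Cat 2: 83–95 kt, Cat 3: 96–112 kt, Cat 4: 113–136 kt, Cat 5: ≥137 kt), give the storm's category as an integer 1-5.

5

ΔP = 1009 − 871 = 138 hPa.
V ≈ 5.9 × 138^0.652 = 5.9 × 24.84 ≈ 147 kt.
147 kt falls in the Category 5 band.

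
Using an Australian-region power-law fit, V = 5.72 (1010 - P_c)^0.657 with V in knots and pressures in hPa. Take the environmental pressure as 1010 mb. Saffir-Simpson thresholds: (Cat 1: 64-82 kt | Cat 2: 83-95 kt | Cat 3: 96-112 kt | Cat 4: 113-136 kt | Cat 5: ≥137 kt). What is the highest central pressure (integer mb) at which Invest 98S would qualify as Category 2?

951 mb

Category 2 begins at V = 83 kt.
Required ΔP = (83/5.72)^(1/0.657) = 14.510^1.522 ≈ 58.64 mb.
P_c ≤ 1010 − 58.64 = 951.36, so the highest integer P_c is 951 mb.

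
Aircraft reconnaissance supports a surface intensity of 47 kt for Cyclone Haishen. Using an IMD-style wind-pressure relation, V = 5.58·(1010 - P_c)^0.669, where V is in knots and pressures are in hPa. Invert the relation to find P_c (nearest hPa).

ΔP = (V / 5.58)^(1/0.669) = (47/5.58)^1.495.
47/5.58 = 8.423; 8.423^1.495 ≈ 24.17 hPa.
P_c = 1010 − 24.17 = 985.83 ≈ 986 hPa.

986 hPa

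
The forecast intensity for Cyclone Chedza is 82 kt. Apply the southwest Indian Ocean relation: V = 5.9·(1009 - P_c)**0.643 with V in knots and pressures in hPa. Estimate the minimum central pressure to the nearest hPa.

ΔP = (V / 5.9)^(1/0.643) = (82/5.9)^1.555.
82/5.9 = 13.898; 13.898^1.555 ≈ 59.92 hPa.
P_c = 1009 − 59.92 = 949.08 ≈ 949 hPa.

949 hPa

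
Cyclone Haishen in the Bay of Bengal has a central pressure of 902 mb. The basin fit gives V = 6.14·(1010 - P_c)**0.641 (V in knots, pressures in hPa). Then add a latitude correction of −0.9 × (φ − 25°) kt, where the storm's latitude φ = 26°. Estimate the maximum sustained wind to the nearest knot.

ΔP = 1010 − 902 = 108 mb.
108^0.641 ≈ 20.111.
V ≈ 6.14 × 20.111 ≈ 123.5 kt.
Latitude correction: −0.9 × (26 − 25) = -0.9 kt.
Corrected V ≈ 122.6 kt → 123 kt.

123 kt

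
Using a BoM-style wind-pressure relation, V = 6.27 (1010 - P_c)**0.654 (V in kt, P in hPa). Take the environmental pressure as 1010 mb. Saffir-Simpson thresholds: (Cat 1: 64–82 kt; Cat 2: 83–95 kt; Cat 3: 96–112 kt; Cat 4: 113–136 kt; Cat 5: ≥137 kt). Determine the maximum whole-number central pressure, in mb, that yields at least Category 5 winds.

898 mb

Category 5 begins at V = 137 kt.
Required ΔP = (137/6.27)^(1/0.654) = 21.850^1.529 ≈ 111.71 mb.
P_c ≤ 1010 − 111.71 = 898.29, so the highest integer P_c is 898 mb.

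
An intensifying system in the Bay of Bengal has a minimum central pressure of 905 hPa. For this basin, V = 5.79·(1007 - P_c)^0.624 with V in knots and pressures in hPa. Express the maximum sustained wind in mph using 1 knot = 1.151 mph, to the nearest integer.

ΔP = 1007 − 905 = 102 hPa.
V ≈ 5.79 × 102^0.624 = 5.79 × 17.921 ≈ 103.764 kt.
103.764 × 1.151 ≈ 119.43 mph → 119 mph.

119 mph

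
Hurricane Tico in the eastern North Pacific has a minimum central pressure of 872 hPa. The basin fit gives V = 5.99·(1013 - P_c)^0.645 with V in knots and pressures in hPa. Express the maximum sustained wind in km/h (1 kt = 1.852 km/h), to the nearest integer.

ΔP = 1013 − 872 = 141 hPa.
V ≈ 5.99 × 141^0.645 = 5.99 × 24.336 ≈ 145.772 kt.
145.772 × 1.852 ≈ 269.97 km/h → 270 km/h.

270 km/h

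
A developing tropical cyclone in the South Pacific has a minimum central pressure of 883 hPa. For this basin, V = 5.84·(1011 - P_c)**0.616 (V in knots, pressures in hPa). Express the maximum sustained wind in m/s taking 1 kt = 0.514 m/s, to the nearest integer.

60 m/s

ΔP = 1011 − 883 = 128 hPa.
V ≈ 5.84 × 128^0.616 = 5.84 × 19.863 ≈ 115.999 kt.
115.999 × 0.514 ≈ 59.62 m/s → 60 m/s.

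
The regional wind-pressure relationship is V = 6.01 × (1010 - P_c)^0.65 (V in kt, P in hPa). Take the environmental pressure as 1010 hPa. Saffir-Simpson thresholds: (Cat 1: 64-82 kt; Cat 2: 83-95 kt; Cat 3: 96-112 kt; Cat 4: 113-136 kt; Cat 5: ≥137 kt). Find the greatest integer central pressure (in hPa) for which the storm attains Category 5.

Category 5 begins at V = 137 kt.
Required ΔP = (137/6.01)^(1/0.65) = 22.795^1.538 ≈ 122.74 hPa.
P_c ≤ 1010 − 122.74 = 887.26, so the highest integer P_c is 887 hPa.

887 hPa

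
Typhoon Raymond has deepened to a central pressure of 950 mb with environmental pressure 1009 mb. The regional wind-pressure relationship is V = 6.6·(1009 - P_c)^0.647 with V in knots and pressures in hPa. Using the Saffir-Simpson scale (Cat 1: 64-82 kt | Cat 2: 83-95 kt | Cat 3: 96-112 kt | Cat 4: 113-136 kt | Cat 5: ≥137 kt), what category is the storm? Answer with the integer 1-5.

ΔP = 1009 − 950 = 59 mb.
V ≈ 6.6 × 59^0.647 = 6.6 × 13.99 ≈ 92 kt.
92 kt falls in the Category 2 band.

2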